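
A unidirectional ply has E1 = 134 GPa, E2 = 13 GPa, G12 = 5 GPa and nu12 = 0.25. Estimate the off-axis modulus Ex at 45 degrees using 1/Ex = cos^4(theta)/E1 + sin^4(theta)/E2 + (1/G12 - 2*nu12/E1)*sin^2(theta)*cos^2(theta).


cos^4(45) = 0.25, sin^4(45) = 0.25, sin^2(45)*cos^2(45) = 0.25
1/G12 - 2*nu12/E1 = 1/5 - 2*0.25/134 = 0.196269 GPa^-1
1/Ex = 0.25/134 + 0.25/13 + 0.196269*0.25 = 0.0701636 GPa^-1
Ex = 14.25 GPa

14.25 GPa


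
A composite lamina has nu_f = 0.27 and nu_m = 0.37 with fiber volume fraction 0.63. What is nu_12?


nu_12 = nu_f*Vf + nu_m*(1-Vf) = 0.27*0.63 + 0.37*0.37 = 0.307

0.307


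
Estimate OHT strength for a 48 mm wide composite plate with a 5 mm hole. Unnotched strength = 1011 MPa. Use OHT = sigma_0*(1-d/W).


OHT = sigma_0*(1-d/W) = 1011*(1-5/48) = 905.7 MPa

905.7 MPa


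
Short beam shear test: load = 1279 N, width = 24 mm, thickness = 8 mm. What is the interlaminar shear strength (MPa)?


ILSS = 3F/(4bh) = 3*1279/(4*24*8) = 5.0 MPa

5.0 MPa


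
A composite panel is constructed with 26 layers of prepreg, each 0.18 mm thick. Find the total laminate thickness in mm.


h = n * t_ply = 26 * 0.18 = 4.68 mm

4.68 mm


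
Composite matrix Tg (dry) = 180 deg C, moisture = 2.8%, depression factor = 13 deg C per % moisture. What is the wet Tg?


Tg_wet = Tg_dry - k*moisture = 180 - 13*2.8 = 143.6 deg C

143.6 deg C


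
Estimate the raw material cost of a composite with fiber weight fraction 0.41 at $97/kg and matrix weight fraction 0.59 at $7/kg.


Cost = cost_f*Wf + cost_m*Wm = 97*0.41 + 7*0.59 = $43.9/kg

$43.9/kg


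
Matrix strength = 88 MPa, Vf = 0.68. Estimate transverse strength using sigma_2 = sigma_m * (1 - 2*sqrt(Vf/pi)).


factor = 1 - 2*sqrt(0.68/pi) = 0.0695
sigma_2 = 88 * 0.0695 = 6.12 MPa

6.12 MPa


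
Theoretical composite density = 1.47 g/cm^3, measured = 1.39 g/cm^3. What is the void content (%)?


Void% = (rho_theo - rho_actual)/rho_theo * 100 = (1.47 - 1.39)/1.47 * 100 = 5.44%

5.44%


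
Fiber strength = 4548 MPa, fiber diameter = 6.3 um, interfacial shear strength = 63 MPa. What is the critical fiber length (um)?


Lc = sigma_f * d / (2 * tau_i) = 4548 * 6.3 / (2 * 63) = 227.4 um

227.4 um


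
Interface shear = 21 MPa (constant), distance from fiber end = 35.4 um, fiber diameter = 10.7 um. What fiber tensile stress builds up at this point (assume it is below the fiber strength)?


Force balance: sigma_f * (pi*d^2/4) = tau * (pi*d) * x  ->  sigma_f = 4 * tau * x / d
sigma_f = 4 * 21 * 35.4 / 10.7 = 277.9 MPa

277.9 MPa


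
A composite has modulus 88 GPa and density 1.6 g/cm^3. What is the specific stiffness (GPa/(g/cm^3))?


Specific stiffness = E/rho = 88/1.6 = 55.0 GPa/(g/cm^3)

55.0 GPa/(g/cm^3)


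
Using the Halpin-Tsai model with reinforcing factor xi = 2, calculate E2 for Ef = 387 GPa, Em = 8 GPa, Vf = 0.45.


eta = (Ef/Em - 1)/(Ef/Em + xi) = (48.375 - 1)/(48.375 + 2) = 0.9404
E2 = Em*(1+xi*eta*Vf)/(1-eta*Vf) = 25.61 GPa

25.61 GPa


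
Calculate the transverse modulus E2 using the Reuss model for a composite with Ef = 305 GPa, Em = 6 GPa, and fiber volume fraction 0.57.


1/E2 = Vf/Ef + (1-Vf)/Em = 0.57/305 + 0.43/6
E2 = 13.6 GPa

13.6 GPa


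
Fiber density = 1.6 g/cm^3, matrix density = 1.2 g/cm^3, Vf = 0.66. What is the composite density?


rho_c = rho_f*Vf + rho_m*(1-Vf) = 1.6*0.66 + 1.2*0.34 = 1.464 g/cm^3

1.464 g/cm^3


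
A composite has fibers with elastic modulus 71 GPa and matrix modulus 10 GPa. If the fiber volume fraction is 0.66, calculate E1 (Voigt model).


E1 = Ef*Vf + Em*(1-Vf) = 71*0.66 + 10*0.34 = 50.26 GPa

50.26 GPa


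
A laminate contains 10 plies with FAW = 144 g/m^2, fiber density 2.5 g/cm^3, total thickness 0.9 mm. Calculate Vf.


Vf = n * FAW / (rho_f * h * 1000) = 10 * 144 / (2.5 * 0.9 * 1000) = 0.64

0.64


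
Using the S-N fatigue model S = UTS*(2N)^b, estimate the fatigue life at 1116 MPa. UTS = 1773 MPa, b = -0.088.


N = 0.5 * (S/UTS)^(1/b) = 0.5 * (1116/1773)^(1/-0.088) = 96.2869 cycles

96.2869 cycles


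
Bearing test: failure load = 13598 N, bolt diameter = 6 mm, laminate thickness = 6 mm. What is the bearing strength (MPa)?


sigma_br = F/(d*h) = 13598/(6*6) = 377.7 MPa

377.7 MPa


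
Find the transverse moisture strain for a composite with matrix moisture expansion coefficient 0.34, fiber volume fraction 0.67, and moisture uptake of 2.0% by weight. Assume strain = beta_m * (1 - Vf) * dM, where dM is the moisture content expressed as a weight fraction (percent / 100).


dM = 2.0/100 = 0.02
strain = beta_m * (1-Vf) * dM = 0.34 * 0.33 * 0.02 = 0.002244

0.002244


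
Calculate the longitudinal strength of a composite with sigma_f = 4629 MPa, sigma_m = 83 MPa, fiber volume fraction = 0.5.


sigma_1 = sigma_f*Vf + sigma_m*(1-Vf) = 4629*0.5 + 83*0.5 = 2356.0 MPa

2356.0 MPa


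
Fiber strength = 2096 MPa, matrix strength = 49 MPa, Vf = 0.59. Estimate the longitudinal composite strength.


sigma_1 = sigma_f*Vf + sigma_m*(1-Vf) = 2096*0.59 + 49*0.41 = 1256.7 MPa

1256.7 MPa


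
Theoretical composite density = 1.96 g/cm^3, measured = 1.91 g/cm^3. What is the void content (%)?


Void% = (rho_theo - rho_actual)/rho_theo * 100 = (1.96 - 1.91)/1.96 * 100 = 2.55%

2.55%


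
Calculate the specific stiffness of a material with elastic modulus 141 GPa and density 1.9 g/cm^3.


Specific stiffness = E/rho = 141/1.9 = 74.2 GPa/(g/cm^3)

74.2 GPa/(g/cm^3)


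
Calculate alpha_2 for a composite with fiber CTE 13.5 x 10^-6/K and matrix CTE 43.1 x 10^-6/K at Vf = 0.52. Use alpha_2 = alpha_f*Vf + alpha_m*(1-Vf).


alpha_2 = alpha_f*Vf + alpha_m*(1-Vf) = 13.5*0.52 + 43.1*0.48 = 27.7 x 10^-6/K

27.7 x 10^-6/K


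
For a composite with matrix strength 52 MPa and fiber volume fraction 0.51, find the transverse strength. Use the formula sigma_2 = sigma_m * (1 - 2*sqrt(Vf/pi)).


factor = 1 - 2*sqrt(0.51/pi) = 0.1942
sigma_2 = 52 * 0.1942 = 10.1 MPa

10.1 MPa


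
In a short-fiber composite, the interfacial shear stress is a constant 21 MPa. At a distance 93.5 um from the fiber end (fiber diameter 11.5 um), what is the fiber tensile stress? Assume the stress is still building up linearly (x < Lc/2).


Force balance: sigma_f * (pi*d^2/4) = tau * (pi*d) * x  ->  sigma_f = 4 * tau * x / d
sigma_f = 4 * 21 * 93.5 / 11.5 = 683.0 MPa

683.0 MPa


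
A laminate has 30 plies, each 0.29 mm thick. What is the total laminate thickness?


h = n * t_ply = 30 * 0.29 = 8.7 mm

8.7 mm


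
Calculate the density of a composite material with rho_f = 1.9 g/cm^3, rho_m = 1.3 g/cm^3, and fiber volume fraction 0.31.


rho_c = rho_f*Vf + rho_m*(1-Vf) = 1.9*0.31 + 1.3*0.69 = 1.486 g/cm^3

1.486 g/cm^3


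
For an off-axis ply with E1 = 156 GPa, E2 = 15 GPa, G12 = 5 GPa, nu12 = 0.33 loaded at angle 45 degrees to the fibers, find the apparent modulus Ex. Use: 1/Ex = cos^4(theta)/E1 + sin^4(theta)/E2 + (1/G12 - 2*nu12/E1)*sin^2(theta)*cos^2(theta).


cos^4(45) = 0.25, sin^4(45) = 0.25, sin^2(45)*cos^2(45) = 0.25
1/G12 - 2*nu12/E1 = 1/5 - 2*0.33/156 = 0.195769 GPa^-1
1/Ex = 0.25/156 + 0.25/15 + 0.195769*0.25 = 0.0672115 GPa^-1
Ex = 14.88 GPa

14.88 GPa


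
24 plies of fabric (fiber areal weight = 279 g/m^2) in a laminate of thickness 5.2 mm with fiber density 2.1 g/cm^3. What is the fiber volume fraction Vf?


Vf = n * FAW / (rho_f * h * 1000) = 24 * 279 / (2.1 * 5.2 * 1000) = 0.6132

0.6132


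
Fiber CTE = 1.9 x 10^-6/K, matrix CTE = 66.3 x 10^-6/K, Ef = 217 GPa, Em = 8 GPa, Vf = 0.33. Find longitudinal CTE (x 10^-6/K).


E1 = Ef*Vf + Em*(1-Vf) = 76.97
alpha_1 = (alpha_f*Ef*Vf + alpha_m*Em*(1-Vf))/E1 = 6.38 x 10^-6/K

6.38 x 10^-6/K


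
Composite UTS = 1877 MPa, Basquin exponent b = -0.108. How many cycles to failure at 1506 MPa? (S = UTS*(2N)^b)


N = 0.5 * (S/UTS)^(1/b) = 0.5 * (1506/1877)^(1/-0.108) = 3.8417 cycles

3.8417 cycles


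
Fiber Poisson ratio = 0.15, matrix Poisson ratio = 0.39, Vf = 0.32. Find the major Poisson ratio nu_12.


nu_12 = nu_f*Vf + nu_m*(1-Vf) = 0.15*0.32 + 0.39*0.68 = 0.3132

0.3132


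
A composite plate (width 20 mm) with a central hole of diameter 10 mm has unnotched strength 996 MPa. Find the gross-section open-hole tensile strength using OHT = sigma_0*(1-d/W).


OHT = sigma_0*(1-d/W) = 996*(1-10/20) = 498.0 MPa

498.0 MPa


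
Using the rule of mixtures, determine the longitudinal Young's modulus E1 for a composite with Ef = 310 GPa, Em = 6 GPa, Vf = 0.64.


E1 = Ef*Vf + Em*(1-Vf) = 310*0.64 + 6*0.36 = 200.56 GPa

200.56 GPa


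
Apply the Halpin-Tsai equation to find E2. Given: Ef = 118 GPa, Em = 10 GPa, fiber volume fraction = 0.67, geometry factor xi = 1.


eta = (Ef/Em - 1)/(Ef/Em + xi) = (11.8 - 1)/(11.8 + 1) = 0.8438
E2 = Em*(1+xi*eta*Vf)/(1-eta*Vf) = 36.01 GPa

36.01 GPa


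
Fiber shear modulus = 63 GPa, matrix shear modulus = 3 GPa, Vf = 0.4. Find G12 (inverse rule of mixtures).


1/G12 = Vf/Gf + (1-Vf)/Gm = 0.4/63 + 0.6/3
G12 = 4.85 GPa

4.85 GPa


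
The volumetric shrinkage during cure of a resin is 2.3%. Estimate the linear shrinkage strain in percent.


Linear shrinkage ≈ vol_shrink/3 = 2.3/3 = 0.767%

0.767%


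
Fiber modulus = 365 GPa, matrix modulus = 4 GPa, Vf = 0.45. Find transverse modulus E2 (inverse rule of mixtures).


1/E2 = Vf/Ef + (1-Vf)/Em = 0.45/365 + 0.55/4
E2 = 7.21 GPa

7.21 GPa


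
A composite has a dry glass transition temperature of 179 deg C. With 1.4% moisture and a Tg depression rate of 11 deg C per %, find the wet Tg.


Tg_wet = Tg_dry - k*moisture = 179 - 11*1.4 = 163.6 deg C

163.6 deg C


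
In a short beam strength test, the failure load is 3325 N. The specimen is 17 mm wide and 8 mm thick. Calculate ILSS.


ILSS = 3F/(4bh) = 3*3325/(4*17*8) = 18.34 MPa

18.34 MPa


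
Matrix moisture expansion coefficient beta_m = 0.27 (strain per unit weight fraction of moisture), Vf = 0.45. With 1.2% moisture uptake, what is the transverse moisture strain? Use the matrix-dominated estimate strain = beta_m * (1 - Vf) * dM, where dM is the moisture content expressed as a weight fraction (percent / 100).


dM = 1.2/100 = 0.012
strain = beta_m * (1-Vf) * dM = 0.27 * 0.55 * 0.012 = 0.001782

0.001782


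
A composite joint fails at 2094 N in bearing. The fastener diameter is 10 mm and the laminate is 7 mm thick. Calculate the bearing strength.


sigma_br = F/(d*h) = 2094/(10*7) = 29.9 MPa

29.9 MPa


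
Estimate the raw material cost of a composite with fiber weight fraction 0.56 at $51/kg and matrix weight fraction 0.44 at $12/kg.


Cost = cost_f*Wf + cost_m*Wm = 51*0.56 + 12*0.44 = $33.84/kg

$33.84/kg


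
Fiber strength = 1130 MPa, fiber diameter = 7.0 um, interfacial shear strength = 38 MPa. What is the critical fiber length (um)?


Lc = sigma_f * d / (2 * tau_i) = 1130 * 7.0 / (2 * 38) = 104.1 um

104.1 um


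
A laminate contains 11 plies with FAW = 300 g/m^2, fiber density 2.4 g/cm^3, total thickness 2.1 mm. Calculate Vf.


Vf = n * FAW / (rho_f * h * 1000) = 11 * 300 / (2.4 * 2.1 * 1000) = 0.6548

0.6548


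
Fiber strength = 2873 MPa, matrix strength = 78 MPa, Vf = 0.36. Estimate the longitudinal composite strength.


sigma_1 = sigma_f*Vf + sigma_m*(1-Vf) = 2873*0.36 + 78*0.64 = 1084.2 MPa

1084.2 MPa


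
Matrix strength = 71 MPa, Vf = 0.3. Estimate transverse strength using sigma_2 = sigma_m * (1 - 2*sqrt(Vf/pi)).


factor = 1 - 2*sqrt(0.3/pi) = 0.382
sigma_2 = 71 * 0.382 = 27.12 MPa

27.12 MPa


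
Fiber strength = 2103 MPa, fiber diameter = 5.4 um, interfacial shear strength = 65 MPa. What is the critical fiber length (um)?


Lc = sigma_f * d / (2 * tau_i) = 2103 * 5.4 / (2 * 65) = 87.4 um

87.4 um


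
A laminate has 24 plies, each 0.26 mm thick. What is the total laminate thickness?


h = n * t_ply = 24 * 0.26 = 6.24 mm

6.24 mm


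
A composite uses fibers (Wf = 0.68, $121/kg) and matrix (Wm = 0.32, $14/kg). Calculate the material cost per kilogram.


Cost = cost_f*Wf + cost_m*Wm = 121*0.68 + 14*0.32 = $86.76/kg

$86.76/kg


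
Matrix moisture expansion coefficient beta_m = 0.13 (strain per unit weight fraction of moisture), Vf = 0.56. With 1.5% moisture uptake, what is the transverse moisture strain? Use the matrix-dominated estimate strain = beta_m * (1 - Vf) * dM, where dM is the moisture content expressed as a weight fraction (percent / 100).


dM = 1.5/100 = 0.015
strain = beta_m * (1-Vf) * dM = 0.13 * 0.44 * 0.015 = 0.000858

0.000858


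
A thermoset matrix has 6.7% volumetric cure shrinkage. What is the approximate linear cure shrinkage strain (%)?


Linear shrinkage ≈ vol_shrink/3 = 6.7/3 = 2.233%

2.233%


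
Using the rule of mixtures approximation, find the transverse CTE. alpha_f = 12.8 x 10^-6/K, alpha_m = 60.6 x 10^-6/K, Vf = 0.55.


alpha_2 = alpha_f*Vf + alpha_m*(1-Vf) = 12.8*0.55 + 60.6*0.45 = 34.3 x 10^-6/K

34.3 x 10^-6/K


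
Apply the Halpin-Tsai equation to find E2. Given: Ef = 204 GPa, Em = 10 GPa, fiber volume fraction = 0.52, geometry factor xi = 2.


eta = (Ef/Em - 1)/(Ef/Em + xi) = (20.4 - 1)/(20.4 + 2) = 0.8661
E2 = Em*(1+xi*eta*Vf)/(1-eta*Vf) = 34.58 GPa

34.58 GPa


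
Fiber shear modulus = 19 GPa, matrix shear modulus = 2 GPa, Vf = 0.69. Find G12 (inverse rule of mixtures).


1/G12 = Vf/Gf + (1-Vf)/Gm = 0.69/19 + 0.31/2
G12 = 5.23 GPa

5.23 GPa


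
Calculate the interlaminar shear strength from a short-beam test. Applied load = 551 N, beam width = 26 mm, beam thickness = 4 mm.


ILSS = 3F/(4bh) = 3*551/(4*26*4) = 3.97 MPa

3.97 MPa


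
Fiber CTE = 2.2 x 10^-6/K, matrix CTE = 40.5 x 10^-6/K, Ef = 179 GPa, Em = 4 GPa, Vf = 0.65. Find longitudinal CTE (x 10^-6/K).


E1 = Ef*Vf + Em*(1-Vf) = 117.75
alpha_1 = (alpha_f*Ef*Vf + alpha_m*Em*(1-Vf))/E1 = 2.66 x 10^-6/K

2.66 x 10^-6/K


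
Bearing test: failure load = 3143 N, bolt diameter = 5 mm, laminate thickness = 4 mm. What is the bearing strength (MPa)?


sigma_br = F/(d*h) = 3143/(5*4) = 157.2 MPa

157.2 MPa


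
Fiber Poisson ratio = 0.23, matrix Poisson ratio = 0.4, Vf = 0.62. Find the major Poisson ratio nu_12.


nu_12 = nu_f*Vf + nu_m*(1-Vf) = 0.23*0.62 + 0.4*0.38 = 0.2946

0.2946


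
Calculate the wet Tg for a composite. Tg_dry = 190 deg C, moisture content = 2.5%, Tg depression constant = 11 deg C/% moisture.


Tg_wet = Tg_dry - k*moisture = 190 - 11*2.5 = 162.5 deg C

162.5 deg C


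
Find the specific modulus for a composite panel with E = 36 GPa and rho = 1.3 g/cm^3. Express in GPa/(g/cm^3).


Specific stiffness = E/rho = 36/1.3 = 27.7 GPa/(g/cm^3)

27.7 GPa/(g/cm^3)


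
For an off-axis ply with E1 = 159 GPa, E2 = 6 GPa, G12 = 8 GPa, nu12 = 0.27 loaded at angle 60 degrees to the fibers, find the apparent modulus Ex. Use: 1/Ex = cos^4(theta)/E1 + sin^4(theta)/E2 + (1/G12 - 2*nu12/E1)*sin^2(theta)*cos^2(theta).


cos^4(60) = 0.0625, sin^4(60) = 0.5625, sin^2(60)*cos^2(60) = 0.1875
1/G12 - 2*nu12/E1 = 1/8 - 2*0.27/159 = 0.121604 GPa^-1
1/Ex = 0.0625/159 + 0.5625/6 + 0.121604*0.1875 = 0.1169438 GPa^-1
Ex = 8.55 GPa

8.55 GPa


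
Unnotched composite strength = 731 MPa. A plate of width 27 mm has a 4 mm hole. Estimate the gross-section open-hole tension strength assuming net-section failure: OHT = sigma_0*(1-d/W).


OHT = sigma_0*(1-d/W) = 731*(1-4/27) = 622.7 MPa

622.7 MPa


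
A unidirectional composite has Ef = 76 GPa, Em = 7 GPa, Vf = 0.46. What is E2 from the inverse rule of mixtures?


1/E2 = Vf/Ef + (1-Vf)/Em = 0.46/76 + 0.54/7
E2 = 12.02 GPa

12.02 GPa


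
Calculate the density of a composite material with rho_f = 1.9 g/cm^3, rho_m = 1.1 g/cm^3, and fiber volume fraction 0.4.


rho_c = rho_f*Vf + rho_m*(1-Vf) = 1.9*0.4 + 1.1*0.6 = 1.42 g/cm^3

1.42 g/cm^3


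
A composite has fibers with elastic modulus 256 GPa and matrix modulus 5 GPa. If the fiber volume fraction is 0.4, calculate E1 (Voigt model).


E1 = Ef*Vf + Em*(1-Vf) = 256*0.4 + 5*0.6 = 105.4 GPa

105.4 GPa


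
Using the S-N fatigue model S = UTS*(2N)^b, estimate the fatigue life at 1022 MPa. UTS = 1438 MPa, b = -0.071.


N = 0.5 * (S/UTS)^(1/b) = 0.5 * (1022/1438)^(1/-0.071) = 61.3501 cycles

61.3501 cycles


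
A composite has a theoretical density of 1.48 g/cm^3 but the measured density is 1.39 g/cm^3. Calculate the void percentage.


Void% = (rho_theo - rho_actual)/rho_theo * 100 = (1.48 - 1.39)/1.48 * 100 = 6.08%

6.08%


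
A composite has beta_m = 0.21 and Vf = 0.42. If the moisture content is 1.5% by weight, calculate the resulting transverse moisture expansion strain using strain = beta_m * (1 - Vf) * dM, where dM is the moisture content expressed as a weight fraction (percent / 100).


dM = 1.5/100 = 0.015
strain = beta_m * (1-Vf) * dM = 0.21 * 0.58 * 0.015 = 0.001827

0.001827


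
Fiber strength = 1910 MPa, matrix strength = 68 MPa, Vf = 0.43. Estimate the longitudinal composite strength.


sigma_1 = sigma_f*Vf + sigma_m*(1-Vf) = 1910*0.43 + 68*0.57 = 860.1 MPa

860.1 MPa


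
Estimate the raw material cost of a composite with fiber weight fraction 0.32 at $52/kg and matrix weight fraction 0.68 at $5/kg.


Cost = cost_f*Wf + cost_m*Wm = 52*0.32 + 5*0.68 = $20.04/kg

$20.04/kg


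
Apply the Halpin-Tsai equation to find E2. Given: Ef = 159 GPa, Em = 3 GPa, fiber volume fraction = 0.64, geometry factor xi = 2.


eta = (Ef/Em - 1)/(Ef/Em + xi) = (53.0 - 1)/(53.0 + 2) = 0.9455
E2 = Em*(1+xi*eta*Vf)/(1-eta*Vf) = 16.79 GPa

16.79 GPa


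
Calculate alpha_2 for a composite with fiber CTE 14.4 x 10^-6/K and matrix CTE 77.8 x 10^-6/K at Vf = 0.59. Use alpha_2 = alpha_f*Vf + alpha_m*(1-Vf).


alpha_2 = alpha_f*Vf + alpha_m*(1-Vf) = 14.4*0.59 + 77.8*0.41 = 40.4 x 10^-6/K

40.4 x 10^-6/K


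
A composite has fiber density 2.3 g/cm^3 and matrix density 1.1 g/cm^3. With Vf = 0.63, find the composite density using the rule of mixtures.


rho_c = rho_f*Vf + rho_m*(1-Vf) = 2.3*0.63 + 1.1*0.37 = 1.856 g/cm^3

1.856 g/cm^3


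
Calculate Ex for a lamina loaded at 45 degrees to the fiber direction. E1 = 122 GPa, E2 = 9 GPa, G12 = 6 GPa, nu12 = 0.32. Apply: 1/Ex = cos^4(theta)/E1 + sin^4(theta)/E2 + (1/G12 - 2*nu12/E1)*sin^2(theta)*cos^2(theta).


cos^4(45) = 0.25, sin^4(45) = 0.25, sin^2(45)*cos^2(45) = 0.25
1/G12 - 2*nu12/E1 = 1/6 - 2*0.32/122 = 0.161421 GPa^-1
1/Ex = 0.25/122 + 0.25/9 + 0.161421*0.25 = 0.0701821 GPa^-1
Ex = 14.25 GPa

14.25 GPa


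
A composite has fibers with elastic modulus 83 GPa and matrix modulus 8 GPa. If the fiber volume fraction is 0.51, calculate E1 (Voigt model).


E1 = Ef*Vf + Em*(1-Vf) = 83*0.51 + 8*0.49 = 46.25 GPa

46.25 GPa


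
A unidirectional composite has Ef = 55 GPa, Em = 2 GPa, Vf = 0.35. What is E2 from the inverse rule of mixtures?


1/E2 = Vf/Ef + (1-Vf)/Em = 0.35/55 + 0.65/2
E2 = 3.02 GPa

3.02 GPa


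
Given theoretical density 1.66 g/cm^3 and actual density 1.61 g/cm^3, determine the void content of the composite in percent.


Void% = (rho_theo - rho_actual)/rho_theo * 100 = (1.66 - 1.61)/1.66 * 100 = 3.01%

3.01%


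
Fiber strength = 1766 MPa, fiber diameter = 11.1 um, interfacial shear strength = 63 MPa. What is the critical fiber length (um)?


Lc = sigma_f * d / (2 * tau_i) = 1766 * 11.1 / (2 * 63) = 155.6 um

155.6 um


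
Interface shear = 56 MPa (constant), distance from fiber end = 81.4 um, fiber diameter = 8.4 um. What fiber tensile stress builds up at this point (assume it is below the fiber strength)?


Force balance: sigma_f * (pi*d^2/4) = tau * (pi*d) * x  ->  sigma_f = 4 * tau * x / d
sigma_f = 4 * 56 * 81.4 / 8.4 = 2170.7 MPa

2170.7 MPa


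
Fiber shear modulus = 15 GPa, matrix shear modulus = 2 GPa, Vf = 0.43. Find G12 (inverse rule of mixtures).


1/G12 = Vf/Gf + (1-Vf)/Gm = 0.43/15 + 0.57/2
G12 = 3.19 GPa

3.19 GPa


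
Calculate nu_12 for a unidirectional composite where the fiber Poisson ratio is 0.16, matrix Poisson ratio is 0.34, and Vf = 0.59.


nu_12 = nu_f*Vf + nu_m*(1-Vf) = 0.16*0.59 + 0.34*0.41 = 0.2338

0.2338


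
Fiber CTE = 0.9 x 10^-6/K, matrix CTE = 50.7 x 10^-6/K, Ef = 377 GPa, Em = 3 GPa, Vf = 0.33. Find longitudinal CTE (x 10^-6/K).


E1 = Ef*Vf + Em*(1-Vf) = 126.42
alpha_1 = (alpha_f*Ef*Vf + alpha_m*Em*(1-Vf))/E1 = 1.69 x 10^-6/K

1.69 x 10^-6/K


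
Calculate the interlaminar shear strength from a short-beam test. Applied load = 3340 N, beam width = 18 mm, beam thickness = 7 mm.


ILSS = 3F/(4bh) = 3*3340/(4*18*7) = 19.88 MPa

19.88 MPa


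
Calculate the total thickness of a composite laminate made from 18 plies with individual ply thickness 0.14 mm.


h = n * t_ply = 18 * 0.14 = 2.52 mm

2.52 mm


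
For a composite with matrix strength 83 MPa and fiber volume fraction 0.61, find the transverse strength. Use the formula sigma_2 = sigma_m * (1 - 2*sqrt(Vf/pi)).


factor = 1 - 2*sqrt(0.61/pi) = 0.1187
sigma_2 = 83 * 0.1187 = 9.85 MPa

9.85 MPa


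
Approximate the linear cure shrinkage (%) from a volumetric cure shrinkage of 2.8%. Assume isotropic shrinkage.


Linear shrinkage ≈ vol_shrink/3 = 2.8/3 = 0.933%

0.933%


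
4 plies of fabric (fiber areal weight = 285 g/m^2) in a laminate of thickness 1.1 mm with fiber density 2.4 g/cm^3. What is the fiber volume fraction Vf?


Vf = n * FAW / (rho_f * h * 1000) = 4 * 285 / (2.4 * 1.1 * 1000) = 0.4318

0.4318


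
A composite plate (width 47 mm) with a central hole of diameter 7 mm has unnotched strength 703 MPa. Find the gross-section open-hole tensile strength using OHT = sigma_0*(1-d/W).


OHT = sigma_0*(1-d/W) = 703*(1-7/47) = 598.3 MPa

598.3 MPa


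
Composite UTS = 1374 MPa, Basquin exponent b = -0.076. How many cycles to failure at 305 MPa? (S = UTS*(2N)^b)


N = 0.5 * (S/UTS)^(1/b) = 0.5 * (305/1374)^(1/-0.076) = 1.9958e+08 cycles

1.9958e+08 cycles


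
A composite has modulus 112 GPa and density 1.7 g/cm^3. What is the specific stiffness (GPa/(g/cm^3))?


Specific stiffness = E/rho = 112/1.7 = 65.9 GPa/(g/cm^3)

65.9 GPa/(g/cm^3)


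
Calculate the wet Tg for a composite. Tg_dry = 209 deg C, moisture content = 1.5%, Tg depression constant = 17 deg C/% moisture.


Tg_wet = Tg_dry - k*moisture = 209 - 17*1.5 = 183.5 deg C

183.5 deg C


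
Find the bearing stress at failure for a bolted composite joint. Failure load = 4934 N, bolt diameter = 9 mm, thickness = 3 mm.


sigma_br = F/(d*h) = 4934/(9*3) = 182.7 MPa

182.7 MPa


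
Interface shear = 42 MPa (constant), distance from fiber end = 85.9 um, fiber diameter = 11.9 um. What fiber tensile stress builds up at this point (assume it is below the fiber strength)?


Force balance: sigma_f * (pi*d^2/4) = tau * (pi*d) * x  ->  sigma_f = 4 * tau * x / d
sigma_f = 4 * 42 * 85.9 / 11.9 = 1212.7 MPa

1212.7 MPa


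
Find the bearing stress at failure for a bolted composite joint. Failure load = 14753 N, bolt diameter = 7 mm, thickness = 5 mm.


sigma_br = F/(d*h) = 14753/(7*5) = 421.5 MPa

421.5 MPa


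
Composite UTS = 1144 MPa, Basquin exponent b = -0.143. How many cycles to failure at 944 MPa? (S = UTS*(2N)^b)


N = 0.5 * (S/UTS)^(1/b) = 0.5 * (944/1144)^(1/-0.143) = 1.9167 cycles

1.9167 cycles


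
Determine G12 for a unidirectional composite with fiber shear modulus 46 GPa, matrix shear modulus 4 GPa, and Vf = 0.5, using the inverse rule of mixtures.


1/G12 = Vf/Gf + (1-Vf)/Gm = 0.5/46 + 0.5/4
G12 = 7.36 GPa

7.36 GPa


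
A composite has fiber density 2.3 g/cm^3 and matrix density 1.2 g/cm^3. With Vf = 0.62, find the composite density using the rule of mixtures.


rho_c = rho_f*Vf + rho_m*(1-Vf) = 2.3*0.62 + 1.2*0.38 = 1.882 g/cm^3

1.882 g/cm^3


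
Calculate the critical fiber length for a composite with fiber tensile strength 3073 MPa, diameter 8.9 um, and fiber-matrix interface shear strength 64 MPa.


Lc = sigma_f * d / (2 * tau_i) = 3073 * 8.9 / (2 * 64) = 213.7 um

213.7 um


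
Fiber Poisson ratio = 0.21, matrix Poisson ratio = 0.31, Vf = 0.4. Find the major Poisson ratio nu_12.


nu_12 = nu_f*Vf + nu_m*(1-Vf) = 0.21*0.4 + 0.31*0.6 = 0.27

0.27


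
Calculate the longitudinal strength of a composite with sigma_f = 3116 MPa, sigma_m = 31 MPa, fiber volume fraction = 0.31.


sigma_1 = sigma_f*Vf + sigma_m*(1-Vf) = 3116*0.31 + 31*0.69 = 987.4 MPa

987.4 MPa


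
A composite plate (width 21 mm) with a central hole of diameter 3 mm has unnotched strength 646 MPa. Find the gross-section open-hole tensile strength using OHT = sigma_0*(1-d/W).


OHT = sigma_0*(1-d/W) = 646*(1-3/21) = 553.7 MPa

553.7 MPa


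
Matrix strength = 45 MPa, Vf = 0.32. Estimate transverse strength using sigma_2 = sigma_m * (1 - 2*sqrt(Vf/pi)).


factor = 1 - 2*sqrt(0.32/pi) = 0.3617
sigma_2 = 45 * 0.3617 = 16.28 MPa

16.28 MPa


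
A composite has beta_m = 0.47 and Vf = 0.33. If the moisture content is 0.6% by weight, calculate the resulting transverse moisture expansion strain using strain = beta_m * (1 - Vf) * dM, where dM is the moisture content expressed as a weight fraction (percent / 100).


dM = 0.6/100 = 0.006
strain = beta_m * (1-Vf) * dM = 0.47 * 0.67 * 0.006 = 0.0018894

0.0018894


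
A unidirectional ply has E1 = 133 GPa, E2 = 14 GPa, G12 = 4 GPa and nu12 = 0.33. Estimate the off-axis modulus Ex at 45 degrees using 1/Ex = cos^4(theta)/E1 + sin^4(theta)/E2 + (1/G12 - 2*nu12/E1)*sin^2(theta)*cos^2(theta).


cos^4(45) = 0.25, sin^4(45) = 0.25, sin^2(45)*cos^2(45) = 0.25
1/G12 - 2*nu12/E1 = 1/4 - 2*0.33/133 = 0.245038 GPa^-1
1/Ex = 0.25/133 + 0.25/14 + 0.245038*0.25 = 0.0809962 GPa^-1
Ex = 12.35 GPa

12.35 GPa


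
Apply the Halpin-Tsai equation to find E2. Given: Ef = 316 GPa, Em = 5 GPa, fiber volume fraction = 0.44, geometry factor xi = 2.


eta = (Ef/Em - 1)/(Ef/Em + xi) = (63.2 - 1)/(63.2 + 2) = 0.954
E2 = Em*(1+xi*eta*Vf)/(1-eta*Vf) = 15.85 GPa

15.85 GPa


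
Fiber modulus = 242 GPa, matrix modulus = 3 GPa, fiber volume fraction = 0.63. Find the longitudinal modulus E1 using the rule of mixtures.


E1 = Ef*Vf + Em*(1-Vf) = 242*0.63 + 3*0.37 = 153.57 GPa

153.57 GPa


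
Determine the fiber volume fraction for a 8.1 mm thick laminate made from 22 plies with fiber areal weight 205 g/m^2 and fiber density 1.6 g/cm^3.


Vf = n * FAW / (rho_f * h * 1000) = 22 * 205 / (1.6 * 8.1 * 1000) = 0.348

0.348


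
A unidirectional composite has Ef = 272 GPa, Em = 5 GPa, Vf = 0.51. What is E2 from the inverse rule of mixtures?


1/E2 = Vf/Ef + (1-Vf)/Em = 0.51/272 + 0.49/5
E2 = 10.01 GPa

10.01 GPa


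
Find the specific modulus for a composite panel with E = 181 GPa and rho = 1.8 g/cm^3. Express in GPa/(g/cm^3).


Specific stiffness = E/rho = 181/1.8 = 100.6 GPa/(g/cm^3)

100.6 GPa/(g/cm^3)


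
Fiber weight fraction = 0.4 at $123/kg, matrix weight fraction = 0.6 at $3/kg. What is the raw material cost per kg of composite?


Cost = cost_f*Wf + cost_m*Wm = 123*0.4 + 3*0.6 = $51.0/kg

$51.0/kg


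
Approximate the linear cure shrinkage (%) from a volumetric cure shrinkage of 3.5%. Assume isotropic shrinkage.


Linear shrinkage ≈ vol_shrink/3 = 3.5/3 = 1.167%

1.167%


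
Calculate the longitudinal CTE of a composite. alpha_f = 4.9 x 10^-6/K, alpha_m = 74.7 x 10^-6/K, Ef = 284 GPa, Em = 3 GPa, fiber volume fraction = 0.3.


E1 = Ef*Vf + Em*(1-Vf) = 87.3
alpha_1 = (alpha_f*Ef*Vf + alpha_m*Em*(1-Vf))/E1 = 6.58 x 10^-6/K

6.58 x 10^-6/K


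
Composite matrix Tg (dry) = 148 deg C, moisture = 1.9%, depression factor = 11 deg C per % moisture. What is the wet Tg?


Tg_wet = Tg_dry - k*moisture = 148 - 11*1.9 = 127.1 deg C

127.1 deg C


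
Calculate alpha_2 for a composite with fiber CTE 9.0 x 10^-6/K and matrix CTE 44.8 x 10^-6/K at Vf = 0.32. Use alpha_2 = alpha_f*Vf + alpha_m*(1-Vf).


alpha_2 = alpha_f*Vf + alpha_m*(1-Vf) = 9.0*0.32 + 44.8*0.68 = 33.3 x 10^-6/K

33.3 x 10^-6/K


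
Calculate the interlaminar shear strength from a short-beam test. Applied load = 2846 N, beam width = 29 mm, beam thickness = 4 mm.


ILSS = 3F/(4bh) = 3*2846/(4*29*4) = 18.4 MPa

18.4 MPa


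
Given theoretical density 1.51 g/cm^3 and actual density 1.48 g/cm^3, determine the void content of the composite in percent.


Void% = (rho_theo - rho_actual)/rho_theo * 100 = (1.51 - 1.48)/1.51 * 100 = 1.99%

1.99%


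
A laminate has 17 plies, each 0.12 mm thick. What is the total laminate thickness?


h = n * t_ply = 17 * 0.12 = 2.04 mm

2.04 mm


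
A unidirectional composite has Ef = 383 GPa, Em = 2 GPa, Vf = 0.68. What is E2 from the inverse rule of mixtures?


1/E2 = Vf/Ef + (1-Vf)/Em = 0.68/383 + 0.32/2
E2 = 6.18 GPa

6.18 GPa


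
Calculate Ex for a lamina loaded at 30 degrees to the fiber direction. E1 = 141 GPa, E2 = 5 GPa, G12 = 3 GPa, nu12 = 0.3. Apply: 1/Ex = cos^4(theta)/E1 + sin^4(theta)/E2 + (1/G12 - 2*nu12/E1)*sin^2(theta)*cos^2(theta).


cos^4(30) = 0.5625, sin^4(30) = 0.0625, sin^2(30)*cos^2(30) = 0.1875
1/G12 - 2*nu12/E1 = 1/3 - 2*0.3/141 = 0.329078 GPa^-1
1/Ex = 0.5625/141 + 0.0625/5 + 0.329078*0.1875 = 0.0781915 GPa^-1
Ex = 12.79 GPa

12.79 GPa


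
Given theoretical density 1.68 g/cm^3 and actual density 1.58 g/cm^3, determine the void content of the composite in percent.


Void% = (rho_theo - rho_actual)/rho_theo * 100 = (1.68 - 1.58)/1.68 * 100 = 5.95%

5.95%


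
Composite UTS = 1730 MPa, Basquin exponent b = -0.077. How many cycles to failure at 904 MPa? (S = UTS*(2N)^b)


N = 0.5 * (S/UTS)^(1/b) = 0.5 * (904/1730)^(1/-0.077) = 2289.3859 cycles

2289.3859 cycles


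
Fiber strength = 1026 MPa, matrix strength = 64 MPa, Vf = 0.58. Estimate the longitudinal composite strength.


sigma_1 = sigma_f*Vf + sigma_m*(1-Vf) = 1026*0.58 + 64*0.42 = 622.0 MPa

622.0 MPa


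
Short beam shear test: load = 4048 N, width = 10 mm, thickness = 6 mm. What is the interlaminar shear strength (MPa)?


ILSS = 3F/(4bh) = 3*4048/(4*10*6) = 50.6 MPa

50.6 MPa


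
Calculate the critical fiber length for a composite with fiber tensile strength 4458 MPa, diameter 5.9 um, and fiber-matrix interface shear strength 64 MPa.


Lc = sigma_f * d / (2 * tau_i) = 4458 * 5.9 / (2 * 64) = 205.5 um

205.5 um


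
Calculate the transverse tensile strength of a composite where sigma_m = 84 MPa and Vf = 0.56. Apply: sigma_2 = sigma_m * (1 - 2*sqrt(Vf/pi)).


factor = 1 - 2*sqrt(0.56/pi) = 0.1556
sigma_2 = 84 * 0.1556 = 13.07 MPa

13.07 MPa


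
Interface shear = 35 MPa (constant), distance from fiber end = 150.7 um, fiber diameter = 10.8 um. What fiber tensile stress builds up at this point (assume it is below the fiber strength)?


Force balance: sigma_f * (pi*d^2/4) = tau * (pi*d) * x  ->  sigma_f = 4 * tau * x / d
sigma_f = 4 * 35 * 150.7 / 10.8 = 1953.5 MPa

1953.5 MPa


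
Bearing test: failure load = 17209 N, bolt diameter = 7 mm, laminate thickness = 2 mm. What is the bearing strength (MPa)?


sigma_br = F/(d*h) = 17209/(7*2) = 1229.2 MPa

1229.2 MPa


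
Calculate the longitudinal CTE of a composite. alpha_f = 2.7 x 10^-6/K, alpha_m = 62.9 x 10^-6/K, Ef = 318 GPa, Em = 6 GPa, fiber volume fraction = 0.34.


E1 = Ef*Vf + Em*(1-Vf) = 112.08
alpha_1 = (alpha_f*Ef*Vf + alpha_m*Em*(1-Vf))/E1 = 4.83 x 10^-6/K

4.83 x 10^-6/K


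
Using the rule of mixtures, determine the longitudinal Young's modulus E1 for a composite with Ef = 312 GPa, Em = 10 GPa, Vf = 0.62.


E1 = Ef*Vf + Em*(1-Vf) = 312*0.62 + 10*0.38 = 197.24 GPa

197.24 GPa


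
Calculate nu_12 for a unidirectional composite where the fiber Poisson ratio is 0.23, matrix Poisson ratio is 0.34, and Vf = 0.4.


nu_12 = nu_f*Vf + nu_m*(1-Vf) = 0.23*0.4 + 0.34*0.6 = 0.296

0.296


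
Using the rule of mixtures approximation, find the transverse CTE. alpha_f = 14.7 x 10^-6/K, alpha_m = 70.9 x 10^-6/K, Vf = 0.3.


alpha_2 = alpha_f*Vf + alpha_m*(1-Vf) = 14.7*0.3 + 70.9*0.7 = 54.0 x 10^-6/K

54.0 x 10^-6/K


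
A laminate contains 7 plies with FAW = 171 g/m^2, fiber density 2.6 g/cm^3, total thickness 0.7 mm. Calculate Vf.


Vf = n * FAW / (rho_f * h * 1000) = 7 * 171 / (2.6 * 0.7 * 1000) = 0.6577

0.6577


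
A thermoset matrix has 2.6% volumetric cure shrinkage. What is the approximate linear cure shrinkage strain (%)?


Linear shrinkage ≈ vol_shrink/3 = 2.6/3 = 0.867%

0.867%


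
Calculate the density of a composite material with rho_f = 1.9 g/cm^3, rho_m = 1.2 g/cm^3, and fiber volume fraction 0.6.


rho_c = rho_f*Vf + rho_m*(1-Vf) = 1.9*0.6 + 1.2*0.4 = 1.62 g/cm^3

1.62 g/cm^3


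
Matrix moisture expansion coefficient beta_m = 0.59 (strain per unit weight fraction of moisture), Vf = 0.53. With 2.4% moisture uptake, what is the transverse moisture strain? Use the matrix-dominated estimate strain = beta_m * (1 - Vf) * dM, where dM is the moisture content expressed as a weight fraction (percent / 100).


dM = 2.4/100 = 0.024
strain = beta_m * (1-Vf) * dM = 0.59 * 0.47 * 0.024 = 0.0066552

0.0066552


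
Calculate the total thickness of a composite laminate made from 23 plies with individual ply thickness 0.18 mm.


h = n * t_ply = 23 * 0.18 = 4.14 mm

4.14 mm


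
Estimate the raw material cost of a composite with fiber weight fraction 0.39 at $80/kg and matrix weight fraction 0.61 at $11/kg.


Cost = cost_f*Wf + cost_m*Wm = 80*0.39 + 11*0.61 = $37.91/kg

$37.91/kg


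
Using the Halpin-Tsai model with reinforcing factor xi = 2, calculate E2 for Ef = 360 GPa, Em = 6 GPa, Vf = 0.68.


eta = (Ef/Em - 1)/(Ef/Em + xi) = (60.0 - 1)/(60.0 + 2) = 0.9516
E2 = Em*(1+xi*eta*Vf)/(1-eta*Vf) = 39.01 GPa

39.01 GPa


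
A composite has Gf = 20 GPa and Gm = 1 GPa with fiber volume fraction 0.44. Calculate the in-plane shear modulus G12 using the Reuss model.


1/G12 = Vf/Gf + (1-Vf)/Gm = 0.44/20 + 0.56/1
G12 = 1.72 GPa

1.72 GPa


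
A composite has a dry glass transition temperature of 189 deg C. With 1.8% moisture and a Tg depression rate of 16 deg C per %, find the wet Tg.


Tg_wet = Tg_dry - k*moisture = 189 - 16*1.8 = 160.2 deg C

160.2 deg C


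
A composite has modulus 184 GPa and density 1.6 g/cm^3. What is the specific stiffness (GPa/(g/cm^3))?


Specific stiffness = E/rho = 184/1.6 = 115.0 GPa/(g/cm^3)

115.0 GPa/(g/cm^3)


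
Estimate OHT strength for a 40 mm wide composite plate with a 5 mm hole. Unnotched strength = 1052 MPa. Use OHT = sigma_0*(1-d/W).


OHT = sigma_0*(1-d/W) = 1052*(1-5/40) = 920.5 MPa

920.5 MPa


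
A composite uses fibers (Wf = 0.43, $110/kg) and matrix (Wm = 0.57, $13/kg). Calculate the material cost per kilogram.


Cost = cost_f*Wf + cost_m*Wm = 110*0.43 + 13*0.57 = $54.71/kg

$54.71/kg


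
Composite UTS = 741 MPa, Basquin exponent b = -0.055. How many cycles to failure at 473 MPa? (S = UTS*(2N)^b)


N = 0.5 * (S/UTS)^(1/b) = 0.5 * (473/741)^(1/-0.055) = 1752.4432 cycles

1752.4432 cycles


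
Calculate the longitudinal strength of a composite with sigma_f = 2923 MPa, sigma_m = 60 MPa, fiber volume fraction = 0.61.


sigma_1 = sigma_f*Vf + sigma_m*(1-Vf) = 2923*0.61 + 60*0.39 = 1806.4 MPa

1806.4 MPa


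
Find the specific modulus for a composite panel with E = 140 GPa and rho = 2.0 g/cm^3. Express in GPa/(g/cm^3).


Specific stiffness = E/rho = 140/2.0 = 70.0 GPa/(g/cm^3)

70.0 GPa/(g/cm^3)


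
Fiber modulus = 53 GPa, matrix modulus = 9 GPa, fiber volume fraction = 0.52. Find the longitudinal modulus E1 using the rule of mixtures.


E1 = Ef*Vf + Em*(1-Vf) = 53*0.52 + 9*0.48 = 31.88 GPa

31.88 GPa


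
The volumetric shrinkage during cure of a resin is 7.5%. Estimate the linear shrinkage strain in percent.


Linear shrinkage ≈ vol_shrink/3 = 7.5/3 = 2.5%

2.5%


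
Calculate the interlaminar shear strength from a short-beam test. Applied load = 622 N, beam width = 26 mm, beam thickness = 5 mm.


ILSS = 3F/(4bh) = 3*622/(4*26*5) = 3.59 MPa

3.59 MPa


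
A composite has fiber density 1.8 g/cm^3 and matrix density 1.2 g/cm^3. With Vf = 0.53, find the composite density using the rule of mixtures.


rho_c = rho_f*Vf + rho_m*(1-Vf) = 1.8*0.53 + 1.2*0.47 = 1.518 g/cm^3

1.518 g/cm^3


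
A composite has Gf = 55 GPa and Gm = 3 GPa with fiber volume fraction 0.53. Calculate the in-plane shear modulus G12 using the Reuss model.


1/G12 = Vf/Gf + (1-Vf)/Gm = 0.53/55 + 0.47/3
G12 = 6.01 GPa

6.01 GPa


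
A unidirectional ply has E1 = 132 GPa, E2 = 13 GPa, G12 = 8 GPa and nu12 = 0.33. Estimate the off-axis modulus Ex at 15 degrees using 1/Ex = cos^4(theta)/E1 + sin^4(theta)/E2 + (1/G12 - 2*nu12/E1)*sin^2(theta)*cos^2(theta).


cos^4(15) = 0.870513, sin^4(15) = 0.004487, sin^2(15)*cos^2(15) = 0.0625
1/G12 - 2*nu12/E1 = 1/8 - 2*0.33/132 = 0.12 GPa^-1
1/Ex = 0.870513/132 + 0.004487/13 + 0.12*0.0625 = 0.01444 GPa^-1
Ex = 69.25 GPa

69.25 GPa


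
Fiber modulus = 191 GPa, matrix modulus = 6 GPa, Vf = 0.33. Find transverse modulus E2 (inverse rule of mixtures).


1/E2 = Vf/Ef + (1-Vf)/Em = 0.33/191 + 0.67/6
E2 = 8.82 GPa

8.82 GPa


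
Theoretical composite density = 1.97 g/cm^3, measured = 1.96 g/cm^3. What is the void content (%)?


Void% = (rho_theo - rho_actual)/rho_theo * 100 = (1.97 - 1.96)/1.97 * 100 = 0.51%

0.51%


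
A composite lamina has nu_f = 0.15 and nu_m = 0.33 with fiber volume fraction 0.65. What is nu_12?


nu_12 = nu_f*Vf + nu_m*(1-Vf) = 0.15*0.65 + 0.33*0.35 = 0.213

0.213


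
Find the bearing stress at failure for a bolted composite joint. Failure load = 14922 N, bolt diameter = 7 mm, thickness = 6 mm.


sigma_br = F/(d*h) = 14922/(7*6) = 355.3 MPa

355.3 MPa


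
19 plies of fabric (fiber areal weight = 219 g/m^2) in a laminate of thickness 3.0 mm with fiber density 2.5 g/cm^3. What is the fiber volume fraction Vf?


Vf = n * FAW / (rho_f * h * 1000) = 19 * 219 / (2.5 * 3.0 * 1000) = 0.5548

0.5548


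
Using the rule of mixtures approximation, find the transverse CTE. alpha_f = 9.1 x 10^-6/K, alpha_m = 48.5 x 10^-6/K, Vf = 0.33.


alpha_2 = alpha_f*Vf + alpha_m*(1-Vf) = 9.1*0.33 + 48.5*0.67 = 35.5 x 10^-6/K

35.5 x 10^-6/K


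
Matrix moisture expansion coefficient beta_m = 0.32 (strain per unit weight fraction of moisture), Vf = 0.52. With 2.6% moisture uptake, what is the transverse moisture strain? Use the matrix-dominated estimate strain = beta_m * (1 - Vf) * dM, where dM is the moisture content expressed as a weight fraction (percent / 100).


dM = 2.6/100 = 0.026
strain = beta_m * (1-Vf) * dM = 0.32 * 0.48 * 0.026 = 0.0039936

0.0039936


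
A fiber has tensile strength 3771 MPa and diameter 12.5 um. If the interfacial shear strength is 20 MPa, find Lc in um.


Lc = sigma_f * d / (2 * tau_i) = 3771 * 12.5 / (2 * 20) = 1178.4 um

1178.4 um


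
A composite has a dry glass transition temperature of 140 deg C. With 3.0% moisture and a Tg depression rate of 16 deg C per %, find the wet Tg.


Tg_wet = Tg_dry - k*moisture = 140 - 16*3.0 = 92.0 deg C

92.0 deg C


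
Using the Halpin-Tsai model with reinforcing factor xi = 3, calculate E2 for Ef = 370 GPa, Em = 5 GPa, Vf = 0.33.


eta = (Ef/Em - 1)/(Ef/Em + xi) = (74.0 - 1)/(74.0 + 3) = 0.9481
E2 = Em*(1+xi*eta*Vf)/(1-eta*Vf) = 14.11 GPa

14.11 GPa


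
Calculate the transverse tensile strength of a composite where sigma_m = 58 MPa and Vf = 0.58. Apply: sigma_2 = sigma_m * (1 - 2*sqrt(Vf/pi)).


factor = 1 - 2*sqrt(0.58/pi) = 0.1407
sigma_2 = 58 * 0.1407 = 8.16 MPa

8.16 MPa


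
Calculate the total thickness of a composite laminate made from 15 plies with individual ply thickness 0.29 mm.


h = n * t_ply = 15 * 0.29 = 4.35 mm

4.35 mm


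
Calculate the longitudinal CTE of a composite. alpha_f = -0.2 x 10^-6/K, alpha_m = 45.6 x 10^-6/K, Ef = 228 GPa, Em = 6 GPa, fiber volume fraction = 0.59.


E1 = Ef*Vf + Em*(1-Vf) = 136.98
alpha_1 = (alpha_f*Ef*Vf + alpha_m*Em*(1-Vf))/E1 = 0.62 x 10^-6/K

0.62 x 10^-6/K
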